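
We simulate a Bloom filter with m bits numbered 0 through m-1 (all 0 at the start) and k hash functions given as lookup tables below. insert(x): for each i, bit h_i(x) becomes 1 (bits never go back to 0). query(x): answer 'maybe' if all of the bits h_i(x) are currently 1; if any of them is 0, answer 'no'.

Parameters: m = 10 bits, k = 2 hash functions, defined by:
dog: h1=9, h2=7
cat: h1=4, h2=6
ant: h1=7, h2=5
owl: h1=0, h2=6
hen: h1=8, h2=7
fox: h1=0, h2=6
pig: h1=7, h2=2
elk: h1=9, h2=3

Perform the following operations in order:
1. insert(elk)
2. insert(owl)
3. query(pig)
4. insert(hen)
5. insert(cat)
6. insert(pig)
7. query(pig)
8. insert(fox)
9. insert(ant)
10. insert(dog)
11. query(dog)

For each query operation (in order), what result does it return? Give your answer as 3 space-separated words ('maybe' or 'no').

Start: bits=0000000000
Op 1: insert elk -> sets bits 3 9 -> bits=0001000001
Op 2: insert owl -> sets bits 0 6 -> bits=1001001001
Op 3: query pig -> checks bit2=0, bit7=0 (has a 0) -> no
Op 4: insert hen -> sets bits 7 8 -> bits=1001001111
Op 5: insert cat -> sets bits 4 6 -> bits=1001101111
Op 6: insert pig -> sets bits 2 7 -> bits=1011101111
Op 7: query pig -> checks bit2=1, bit7=1 (all 1) -> maybe
Op 8: insert fox -> sets bits 0 6 -> bits=1011101111
Op 9: insert ant -> sets bits 5 7 -> bits=1011111111
Op 10: insert dog -> sets bits 7 9 -> bits=1011111111
Op 11: query dog -> checks bit7=1, bit9=1 (all 1) -> maybe
Query results in order: no maybe maybe

Answer: no maybe maybe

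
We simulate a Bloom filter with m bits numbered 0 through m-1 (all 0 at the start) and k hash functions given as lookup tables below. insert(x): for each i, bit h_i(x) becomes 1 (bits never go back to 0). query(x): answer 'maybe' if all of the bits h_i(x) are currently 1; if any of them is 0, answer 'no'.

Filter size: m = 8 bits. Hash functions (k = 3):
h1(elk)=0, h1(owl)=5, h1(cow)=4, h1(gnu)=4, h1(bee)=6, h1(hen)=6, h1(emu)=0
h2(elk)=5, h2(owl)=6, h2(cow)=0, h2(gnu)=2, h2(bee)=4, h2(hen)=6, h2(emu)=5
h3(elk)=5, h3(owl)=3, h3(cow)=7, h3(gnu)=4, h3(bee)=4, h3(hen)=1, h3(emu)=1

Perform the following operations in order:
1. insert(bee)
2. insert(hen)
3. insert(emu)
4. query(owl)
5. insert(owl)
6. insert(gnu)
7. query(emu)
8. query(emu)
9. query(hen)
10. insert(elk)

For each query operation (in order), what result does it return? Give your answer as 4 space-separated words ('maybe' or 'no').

Answer: no maybe maybe maybe

Derivation:
Start: bits=00000000
Op 1: insert bee -> sets bits 4 6 -> bits=00001010
Op 2: insert hen -> sets bits 1 6 -> bits=01001010
Op 3: insert emu -> sets bits 0 1 5 -> bits=11001110
Op 4: query owl -> checks bit3=0, bit5=1, bit6=1 (has a 0) -> no
Op 5: insert owl -> sets bits 3 5 6 -> bits=11011110
Op 6: insert gnu -> sets bits 2 4 -> bits=11111110
Op 7: query emu -> checks bit0=1, bit1=1, bit5=1 (all 1) -> maybe
Op 8: query emu -> checks bit0=1, bit1=1, bit5=1 (all 1) -> maybe
Op 9: query hen -> checks bit1=1, bit6=1 (all 1) -> maybe
Op 10: insert elk -> sets bits 0 5 -> bits=11111110
Query results in order: no maybe maybe maybe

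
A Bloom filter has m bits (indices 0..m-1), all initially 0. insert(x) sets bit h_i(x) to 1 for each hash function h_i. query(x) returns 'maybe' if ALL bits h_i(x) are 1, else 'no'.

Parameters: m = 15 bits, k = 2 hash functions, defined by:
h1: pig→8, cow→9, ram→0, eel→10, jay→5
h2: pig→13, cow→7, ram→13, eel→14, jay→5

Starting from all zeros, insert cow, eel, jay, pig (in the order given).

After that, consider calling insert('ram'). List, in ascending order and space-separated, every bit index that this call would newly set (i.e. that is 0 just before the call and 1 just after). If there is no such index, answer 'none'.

Start: bits=000000000000000
After insert 'cow': sets bits 7 9 -> bits=000000010100000
After insert 'eel': sets bits 10 14 -> bits=000000010110001
After insert 'jay': sets bits 5 -> bits=000001010110001
After insert 'pig': sets bits 8 13 -> bits=000001011110011
insert 'ram' would touch bits 0 13; currently bit0=0, bit13=1
Bits that are 0 among those (would change 0->1): 0

Answer: 0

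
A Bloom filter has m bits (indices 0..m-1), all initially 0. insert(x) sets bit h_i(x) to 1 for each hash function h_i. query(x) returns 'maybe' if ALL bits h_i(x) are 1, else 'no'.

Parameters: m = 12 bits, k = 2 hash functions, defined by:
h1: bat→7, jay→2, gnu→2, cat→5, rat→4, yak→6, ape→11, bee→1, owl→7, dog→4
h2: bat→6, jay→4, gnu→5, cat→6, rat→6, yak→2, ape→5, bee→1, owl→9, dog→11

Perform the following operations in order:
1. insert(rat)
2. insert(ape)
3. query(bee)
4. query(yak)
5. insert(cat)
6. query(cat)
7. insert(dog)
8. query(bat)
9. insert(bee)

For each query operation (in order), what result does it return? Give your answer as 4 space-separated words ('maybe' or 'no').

Start: bits=000000000000
Op 1: insert rat -> sets bits 4 6 -> bits=000010100000
Op 2: insert ape -> sets bits 5 11 -> bits=000011100001
Op 3: query bee -> checks bit1=0 (has a 0) -> no
Op 4: query yak -> checks bit2=0, bit6=1 (has a 0) -> no
Op 5: insert cat -> sets bits 5 6 -> bits=000011100001
Op 6: query cat -> checks bit5=1, bit6=1 (all 1) -> maybe
Op 7: insert dog -> sets bits 4 11 -> bits=000011100001
Op 8: query bat -> checks bit6=1, bit7=0 (has a 0) -> no
Op 9: insert bee -> sets bits 1 -> bits=010011100001
Query results in order: no no maybe no

Answer: no no maybe no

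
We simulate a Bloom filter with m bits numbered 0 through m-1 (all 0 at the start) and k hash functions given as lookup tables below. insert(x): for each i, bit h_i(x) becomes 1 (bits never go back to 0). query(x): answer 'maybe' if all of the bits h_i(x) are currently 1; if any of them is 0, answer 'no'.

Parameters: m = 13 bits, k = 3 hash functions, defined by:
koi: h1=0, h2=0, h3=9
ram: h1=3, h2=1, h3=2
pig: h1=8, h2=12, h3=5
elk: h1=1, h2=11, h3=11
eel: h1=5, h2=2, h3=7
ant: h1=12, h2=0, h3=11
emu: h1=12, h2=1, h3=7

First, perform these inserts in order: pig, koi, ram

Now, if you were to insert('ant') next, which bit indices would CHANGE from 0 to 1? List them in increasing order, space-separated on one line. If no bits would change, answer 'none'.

Answer: 11

Derivation:
Start: bits=0000000000000
After insert 'pig': sets bits 5 8 12 -> bits=0000010010001
After insert 'koi': sets bits 0 9 -> bits=1000010011001
After insert 'ram': sets bits 1 2 3 -> bits=1111010011001
insert 'ant' would touch bits 0 11 12; currently bit0=1, bit11=0, bit12=1
Bits that are 0 among those (would change 0->1): 11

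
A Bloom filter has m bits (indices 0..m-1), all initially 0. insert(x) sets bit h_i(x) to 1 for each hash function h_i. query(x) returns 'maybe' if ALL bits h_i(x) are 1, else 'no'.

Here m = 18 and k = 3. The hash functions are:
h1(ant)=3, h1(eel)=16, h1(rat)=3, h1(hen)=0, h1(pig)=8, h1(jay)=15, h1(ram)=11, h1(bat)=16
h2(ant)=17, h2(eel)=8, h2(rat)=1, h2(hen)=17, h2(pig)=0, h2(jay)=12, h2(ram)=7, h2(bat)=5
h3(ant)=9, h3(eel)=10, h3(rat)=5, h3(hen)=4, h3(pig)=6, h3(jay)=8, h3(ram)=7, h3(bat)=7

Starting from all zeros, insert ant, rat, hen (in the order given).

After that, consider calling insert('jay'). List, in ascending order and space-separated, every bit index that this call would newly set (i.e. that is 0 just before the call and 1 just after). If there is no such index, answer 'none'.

Answer: 8 12 15

Derivation:
Start: bits=000000000000000000
After insert 'ant': sets bits 3 9 17 -> bits=000100000100000001
After insert 'rat': sets bits 1 3 5 -> bits=010101000100000001
After insert 'hen': sets bits 0 4 17 -> bits=110111000100000001
insert 'jay' would touch bits 8 12 15; currently bit8=0, bit12=0, bit15=0
Bits that are 0 among those (would change 0->1): 8 12 15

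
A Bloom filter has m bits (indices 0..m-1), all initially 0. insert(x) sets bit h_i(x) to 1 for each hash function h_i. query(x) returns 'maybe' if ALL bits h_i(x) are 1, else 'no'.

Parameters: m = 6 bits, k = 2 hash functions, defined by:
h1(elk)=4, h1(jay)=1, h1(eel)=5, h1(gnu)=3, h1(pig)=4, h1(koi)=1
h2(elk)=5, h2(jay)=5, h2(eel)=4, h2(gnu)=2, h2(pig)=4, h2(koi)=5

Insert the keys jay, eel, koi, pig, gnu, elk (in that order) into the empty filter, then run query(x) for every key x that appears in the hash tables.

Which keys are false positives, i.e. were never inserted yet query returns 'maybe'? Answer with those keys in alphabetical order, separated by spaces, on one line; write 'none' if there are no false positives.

Start: bits=000000
After insert 'jay': sets bits 1 5 -> bits=010001
After insert 'eel': sets bits 4 5 -> bits=010011
After insert 'koi': sets bits 1 5 -> bits=010011
After insert 'pig': sets bits 4 -> bits=010011
After insert 'gnu': sets bits 2 3 -> bits=011111
After insert 'elk': sets bits 4 5 -> bits=011111
Not inserted: (none) — query each against bits=011111:
False positives (alphabetical): none

Answer: none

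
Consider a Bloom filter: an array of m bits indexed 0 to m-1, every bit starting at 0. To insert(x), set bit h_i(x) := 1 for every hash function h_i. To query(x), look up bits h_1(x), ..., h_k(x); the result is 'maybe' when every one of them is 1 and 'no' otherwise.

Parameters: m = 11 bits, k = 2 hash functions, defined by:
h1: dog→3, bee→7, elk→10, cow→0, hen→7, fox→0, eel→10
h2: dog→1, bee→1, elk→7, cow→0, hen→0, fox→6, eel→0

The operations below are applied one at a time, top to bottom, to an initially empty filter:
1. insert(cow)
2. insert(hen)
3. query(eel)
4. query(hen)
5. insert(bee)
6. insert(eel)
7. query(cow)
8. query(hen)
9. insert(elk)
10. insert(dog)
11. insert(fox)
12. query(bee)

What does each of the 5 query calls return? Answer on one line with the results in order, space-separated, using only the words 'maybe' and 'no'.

Start: bits=00000000000
Op 1: insert cow -> sets bits 0 -> bits=10000000000
Op 2: insert hen -> sets bits 0 7 -> bits=10000001000
Op 3: query eel -> checks bit0=1, bit10=0 (has a 0) -> no
Op 4: query hen -> checks bit0=1, bit7=1 (all 1) -> maybe
Op 5: insert bee -> sets bits 1 7 -> bits=11000001000
Op 6: insert eel -> sets bits 0 10 -> bits=11000001001
Op 7: query cow -> checks bit0=1 (all 1) -> maybe
Op 8: query hen -> checks bit0=1, bit7=1 (all 1) -> maybe
Op 9: insert elk -> sets bits 7 10 -> bits=11000001001
Op 10: insert dog -> sets bits 1 3 -> bits=11010001001
Op 11: insert fox -> sets bits 0 6 -> bits=11010011001
Op 12: query bee -> checks bit1=1, bit7=1 (all 1) -> maybe
Query results in order: no maybe maybe maybe maybe

Answer: no maybe maybe maybe maybe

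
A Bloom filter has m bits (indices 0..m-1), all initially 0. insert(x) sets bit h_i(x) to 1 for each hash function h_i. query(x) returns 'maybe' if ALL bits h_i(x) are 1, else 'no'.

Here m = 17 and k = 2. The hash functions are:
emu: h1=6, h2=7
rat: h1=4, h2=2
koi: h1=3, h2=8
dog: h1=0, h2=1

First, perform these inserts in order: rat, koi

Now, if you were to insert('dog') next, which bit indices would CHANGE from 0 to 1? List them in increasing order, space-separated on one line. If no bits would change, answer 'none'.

Answer: 0 1

Derivation:
Start: bits=00000000000000000
After insert 'rat': sets bits 2 4 -> bits=00101000000000000
After insert 'koi': sets bits 3 8 -> bits=00111000100000000
insert 'dog' would touch bits 0 1; currently bit0=0, bit1=0
Bits that are 0 among those (would change 0->1): 0 1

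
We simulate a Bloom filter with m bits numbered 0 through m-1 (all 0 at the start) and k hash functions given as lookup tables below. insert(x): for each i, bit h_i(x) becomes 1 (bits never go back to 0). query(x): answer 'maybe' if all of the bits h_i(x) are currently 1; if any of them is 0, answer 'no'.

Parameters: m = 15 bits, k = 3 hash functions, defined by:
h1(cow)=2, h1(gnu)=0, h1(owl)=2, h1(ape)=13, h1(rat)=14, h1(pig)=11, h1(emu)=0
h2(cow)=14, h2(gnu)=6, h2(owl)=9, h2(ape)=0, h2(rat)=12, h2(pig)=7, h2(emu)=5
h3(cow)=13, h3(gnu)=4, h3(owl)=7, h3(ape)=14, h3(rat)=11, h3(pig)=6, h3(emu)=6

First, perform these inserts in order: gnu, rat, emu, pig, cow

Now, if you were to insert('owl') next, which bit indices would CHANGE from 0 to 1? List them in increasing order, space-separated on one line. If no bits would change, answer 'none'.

Answer: 9

Derivation:
Start: bits=000000000000000
After insert 'gnu': sets bits 0 4 6 -> bits=100010100000000
After insert 'rat': sets bits 11 12 14 -> bits=100010100001101
After insert 'emu': sets bits 0 5 6 -> bits=100011100001101
After insert 'pig': sets bits 6 7 11 -> bits=100011110001101
After insert 'cow': sets bits 2 13 14 -> bits=101011110001111
insert 'owl' would touch bits 2 7 9; currently bit2=1, bit7=1, bit9=0
Bits that are 0 among those (would change 0->1): 9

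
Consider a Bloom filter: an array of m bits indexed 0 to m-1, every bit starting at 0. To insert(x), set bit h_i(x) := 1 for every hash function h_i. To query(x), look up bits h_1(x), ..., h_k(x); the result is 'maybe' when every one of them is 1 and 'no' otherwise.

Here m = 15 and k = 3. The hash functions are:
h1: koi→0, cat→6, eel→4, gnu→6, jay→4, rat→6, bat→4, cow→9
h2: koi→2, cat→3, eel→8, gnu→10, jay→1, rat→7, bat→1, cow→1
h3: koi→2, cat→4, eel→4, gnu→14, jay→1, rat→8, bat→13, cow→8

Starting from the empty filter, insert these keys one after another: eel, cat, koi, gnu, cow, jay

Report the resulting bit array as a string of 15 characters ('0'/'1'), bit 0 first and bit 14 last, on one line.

Answer: 111110101110001

Derivation:
Start: bits=000000000000000
After insert 'eel': sets bits 4 8 -> bits=000010001000000
After insert 'cat': sets bits 3 4 6 -> bits=000110101000000
After insert 'koi': sets bits 0 2 -> bits=101110101000000
After insert 'gnu': sets bits 6 10 14 -> bits=101110101010001
After insert 'cow': sets bits 1 8 9 -> bits=111110101110001
After insert 'jay': sets bits 1 4 -> bits=111110101110001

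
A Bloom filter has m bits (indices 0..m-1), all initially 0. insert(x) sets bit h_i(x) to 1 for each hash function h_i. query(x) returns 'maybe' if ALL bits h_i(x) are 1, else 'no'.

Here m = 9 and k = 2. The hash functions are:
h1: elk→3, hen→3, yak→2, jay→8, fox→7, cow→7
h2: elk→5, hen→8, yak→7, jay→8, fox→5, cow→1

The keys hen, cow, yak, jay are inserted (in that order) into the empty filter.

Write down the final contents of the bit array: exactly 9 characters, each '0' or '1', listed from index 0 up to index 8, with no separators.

Answer: 011100011

Derivation:
Start: bits=000000000
After insert 'hen': sets bits 3 8 -> bits=000100001
After insert 'cow': sets bits 1 7 -> bits=010100011
After insert 'yak': sets bits 2 7 -> bits=011100011
After insert 'jay': sets bits 8 -> bits=011100011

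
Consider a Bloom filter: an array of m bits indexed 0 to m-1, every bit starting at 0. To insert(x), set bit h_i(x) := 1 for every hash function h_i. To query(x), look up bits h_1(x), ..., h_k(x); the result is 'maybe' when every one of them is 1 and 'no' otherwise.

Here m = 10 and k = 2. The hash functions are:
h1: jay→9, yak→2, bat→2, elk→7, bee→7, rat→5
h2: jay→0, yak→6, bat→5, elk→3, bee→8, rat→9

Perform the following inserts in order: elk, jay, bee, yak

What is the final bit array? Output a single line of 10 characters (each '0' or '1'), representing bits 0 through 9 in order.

Start: bits=0000000000
After insert 'elk': sets bits 3 7 -> bits=0001000100
After insert 'jay': sets bits 0 9 -> bits=1001000101
After insert 'bee': sets bits 7 8 -> bits=1001000111
After insert 'yak': sets bits 2 6 -> bits=1011001111

Answer: 1011001111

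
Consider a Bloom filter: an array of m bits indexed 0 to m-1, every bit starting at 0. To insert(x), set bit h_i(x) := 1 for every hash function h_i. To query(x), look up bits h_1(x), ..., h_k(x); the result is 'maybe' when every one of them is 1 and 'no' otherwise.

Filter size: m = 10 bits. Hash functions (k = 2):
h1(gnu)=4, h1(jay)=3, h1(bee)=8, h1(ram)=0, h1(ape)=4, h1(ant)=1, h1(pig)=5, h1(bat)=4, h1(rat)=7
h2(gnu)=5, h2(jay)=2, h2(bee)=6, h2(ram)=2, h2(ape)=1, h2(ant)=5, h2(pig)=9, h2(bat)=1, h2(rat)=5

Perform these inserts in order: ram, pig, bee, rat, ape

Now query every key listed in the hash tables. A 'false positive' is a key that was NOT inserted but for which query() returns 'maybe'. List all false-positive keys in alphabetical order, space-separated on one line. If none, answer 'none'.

Start: bits=0000000000
After insert 'ram': sets bits 0 2 -> bits=1010000000
After insert 'pig': sets bits 5 9 -> bits=1010010001
After insert 'bee': sets bits 6 8 -> bits=1010011011
After insert 'rat': sets bits 5 7 -> bits=1010011111
After insert 'ape': sets bits 1 4 -> bits=1110111111
Not inserted: ant bat gnu jay — query each against bits=1110111111:
query ant: checks bit1=1, bit5=1 (all 1) -> maybe => FALSE POSITIVE
query bat: checks bit1=1, bit4=1 (all 1) -> maybe => FALSE POSITIVE
query gnu: checks bit4=1, bit5=1 (all 1) -> maybe => FALSE POSITIVE
query jay: checks bit2=1, bit3=0 (has a 0) -> no => not a false positive
False positives (alphabetical): ant bat gnu

Answer: ant bat gnu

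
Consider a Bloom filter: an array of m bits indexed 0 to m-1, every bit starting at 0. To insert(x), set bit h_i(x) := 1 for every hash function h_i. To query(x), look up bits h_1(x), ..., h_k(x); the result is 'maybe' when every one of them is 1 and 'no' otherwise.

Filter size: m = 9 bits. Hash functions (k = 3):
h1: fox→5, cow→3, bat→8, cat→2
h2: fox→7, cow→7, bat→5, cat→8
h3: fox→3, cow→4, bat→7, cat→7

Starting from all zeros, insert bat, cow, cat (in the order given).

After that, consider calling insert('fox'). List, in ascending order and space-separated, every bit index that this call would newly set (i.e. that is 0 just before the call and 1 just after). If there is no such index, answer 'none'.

Start: bits=000000000
After insert 'bat': sets bits 5 7 8 -> bits=000001011
After insert 'cow': sets bits 3 4 7 -> bits=000111011
After insert 'cat': sets bits 2 7 8 -> bits=001111011
insert 'fox' would touch bits 3 5 7; currently bit3=1, bit5=1, bit7=1
Bits that are 0 among those (would change 0->1): none

Answer: none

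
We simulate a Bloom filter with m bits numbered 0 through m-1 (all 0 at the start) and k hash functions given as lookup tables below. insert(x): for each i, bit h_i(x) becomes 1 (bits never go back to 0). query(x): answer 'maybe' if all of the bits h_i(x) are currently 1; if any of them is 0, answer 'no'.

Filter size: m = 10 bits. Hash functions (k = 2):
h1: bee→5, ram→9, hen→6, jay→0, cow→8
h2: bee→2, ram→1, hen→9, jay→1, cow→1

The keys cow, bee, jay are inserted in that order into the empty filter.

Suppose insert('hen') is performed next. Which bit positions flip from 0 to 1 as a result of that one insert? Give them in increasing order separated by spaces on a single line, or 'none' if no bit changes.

Start: bits=0000000000
After insert 'cow': sets bits 1 8 -> bits=0100000010
After insert 'bee': sets bits 2 5 -> bits=0110010010
After insert 'jay': sets bits 0 1 -> bits=1110010010
insert 'hen' would touch bits 6 9; currently bit6=0, bit9=0
Bits that are 0 among those (would change 0->1): 6 9

Answer: 6 9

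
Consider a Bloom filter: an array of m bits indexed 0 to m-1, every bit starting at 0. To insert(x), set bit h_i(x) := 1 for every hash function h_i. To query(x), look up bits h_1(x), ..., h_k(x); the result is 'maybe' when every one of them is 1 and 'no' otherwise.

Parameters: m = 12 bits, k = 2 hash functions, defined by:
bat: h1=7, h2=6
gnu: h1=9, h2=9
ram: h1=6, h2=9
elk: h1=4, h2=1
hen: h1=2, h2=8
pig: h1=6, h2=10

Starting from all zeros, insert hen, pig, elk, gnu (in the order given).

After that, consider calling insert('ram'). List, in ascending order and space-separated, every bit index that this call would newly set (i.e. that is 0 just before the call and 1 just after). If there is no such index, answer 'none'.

Answer: none

Derivation:
Start: bits=000000000000
After insert 'hen': sets bits 2 8 -> bits=001000001000
After insert 'pig': sets bits 6 10 -> bits=001000101010
After insert 'elk': sets bits 1 4 -> bits=011010101010
After insert 'gnu': sets bits 9 -> bits=011010101110
insert 'ram' would touch bits 6 9; currently bit6=1, bit9=1
Bits that are 0 among those (would change 0->1): none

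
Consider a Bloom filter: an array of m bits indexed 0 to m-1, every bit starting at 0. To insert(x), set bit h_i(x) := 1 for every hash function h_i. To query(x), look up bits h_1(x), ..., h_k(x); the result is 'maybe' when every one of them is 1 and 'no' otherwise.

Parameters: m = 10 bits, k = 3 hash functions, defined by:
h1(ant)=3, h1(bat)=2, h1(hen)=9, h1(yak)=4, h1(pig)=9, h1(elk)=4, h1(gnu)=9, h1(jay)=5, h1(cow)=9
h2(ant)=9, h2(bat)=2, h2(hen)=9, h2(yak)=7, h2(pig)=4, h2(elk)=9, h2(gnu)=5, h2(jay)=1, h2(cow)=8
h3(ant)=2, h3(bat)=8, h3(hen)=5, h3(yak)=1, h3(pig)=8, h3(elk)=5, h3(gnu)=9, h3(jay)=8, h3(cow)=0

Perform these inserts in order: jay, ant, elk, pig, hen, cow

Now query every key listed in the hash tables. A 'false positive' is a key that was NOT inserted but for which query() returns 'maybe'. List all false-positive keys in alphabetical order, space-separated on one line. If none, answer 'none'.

Start: bits=0000000000
After insert 'jay': sets bits 1 5 8 -> bits=0100010010
After insert 'ant': sets bits 2 3 9 -> bits=0111010011
After insert 'elk': sets bits 4 5 9 -> bits=0111110011
After insert 'pig': sets bits 4 8 9 -> bits=0111110011
After insert 'hen': sets bits 5 9 -> bits=0111110011
After insert 'cow': sets bits 0 8 9 -> bits=1111110011
Not inserted: bat gnu yak — query each against bits=1111110011:
query bat: checks bit2=1, bit8=1 (all 1) -> maybe => FALSE POSITIVE
query gnu: checks bit5=1, bit9=1 (all 1) -> maybe => FALSE POSITIVE
query yak: checks bit1=1, bit4=1, bit7=0 (has a 0) -> no => not a false positive
False positives (alphabetical): bat gnu

Answer: bat gnu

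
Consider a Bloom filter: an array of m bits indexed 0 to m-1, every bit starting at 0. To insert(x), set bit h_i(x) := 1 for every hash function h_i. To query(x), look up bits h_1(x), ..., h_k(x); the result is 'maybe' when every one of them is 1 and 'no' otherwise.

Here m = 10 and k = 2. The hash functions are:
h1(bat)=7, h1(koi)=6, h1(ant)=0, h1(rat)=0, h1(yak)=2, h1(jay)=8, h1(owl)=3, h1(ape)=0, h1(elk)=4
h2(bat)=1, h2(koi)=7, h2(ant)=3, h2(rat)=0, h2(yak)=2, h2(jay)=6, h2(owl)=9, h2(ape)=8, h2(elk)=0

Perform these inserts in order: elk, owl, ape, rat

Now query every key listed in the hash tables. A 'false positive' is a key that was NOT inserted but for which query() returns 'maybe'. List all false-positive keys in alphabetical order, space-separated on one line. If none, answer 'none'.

Start: bits=0000000000
After insert 'elk': sets bits 0 4 -> bits=1000100000
After insert 'owl': sets bits 3 9 -> bits=1001100001
After insert 'ape': sets bits 0 8 -> bits=1001100011
After insert 'rat': sets bits 0 -> bits=1001100011
Not inserted: ant bat jay koi yak — query each against bits=1001100011:
query ant: checks bit0=1, bit3=1 (all 1) -> maybe => FALSE POSITIVE
query bat: checks bit1=0, bit7=0 (has a 0) -> no => not a false positive
query jay: checks bit6=0, bit8=1 (has a 0) -> no => not a false positive
query koi: checks bit6=0, bit7=0 (has a 0) -> no => not a false positive
query yak: checks bit2=0 (has a 0) -> no => not a false positive
False positives (alphabetical): ant

Answer: ant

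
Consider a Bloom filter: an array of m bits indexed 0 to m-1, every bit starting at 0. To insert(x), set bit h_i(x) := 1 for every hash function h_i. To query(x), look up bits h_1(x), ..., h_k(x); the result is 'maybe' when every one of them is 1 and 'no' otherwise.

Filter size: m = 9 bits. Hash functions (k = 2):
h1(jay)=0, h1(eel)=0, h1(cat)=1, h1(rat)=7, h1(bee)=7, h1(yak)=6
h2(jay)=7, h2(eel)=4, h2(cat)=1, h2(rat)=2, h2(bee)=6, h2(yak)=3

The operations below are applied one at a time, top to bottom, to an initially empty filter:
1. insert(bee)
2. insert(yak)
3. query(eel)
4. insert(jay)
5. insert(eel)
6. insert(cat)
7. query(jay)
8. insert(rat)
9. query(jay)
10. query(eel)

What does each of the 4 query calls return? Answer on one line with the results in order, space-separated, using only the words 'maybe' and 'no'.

Answer: no maybe maybe maybe

Derivation:
Start: bits=000000000
Op 1: insert bee -> sets bits 6 7 -> bits=000000110
Op 2: insert yak -> sets bits 3 6 -> bits=000100110
Op 3: query eel -> checks bit0=0, bit4=0 (has a 0) -> no
Op 4: insert jay -> sets bits 0 7 -> bits=100100110
Op 5: insert eel -> sets bits 0 4 -> bits=100110110
Op 6: insert cat -> sets bits 1 -> bits=110110110
Op 7: query jay -> checks bit0=1, bit7=1 (all 1) -> maybe
Op 8: insert rat -> sets bits 2 7 -> bits=111110110
Op 9: query jay -> checks bit0=1, bit7=1 (all 1) -> maybe
Op 10: query eel -> checks bit0=1, bit4=1 (all 1) -> maybe
Query results in order: no maybe maybe maybe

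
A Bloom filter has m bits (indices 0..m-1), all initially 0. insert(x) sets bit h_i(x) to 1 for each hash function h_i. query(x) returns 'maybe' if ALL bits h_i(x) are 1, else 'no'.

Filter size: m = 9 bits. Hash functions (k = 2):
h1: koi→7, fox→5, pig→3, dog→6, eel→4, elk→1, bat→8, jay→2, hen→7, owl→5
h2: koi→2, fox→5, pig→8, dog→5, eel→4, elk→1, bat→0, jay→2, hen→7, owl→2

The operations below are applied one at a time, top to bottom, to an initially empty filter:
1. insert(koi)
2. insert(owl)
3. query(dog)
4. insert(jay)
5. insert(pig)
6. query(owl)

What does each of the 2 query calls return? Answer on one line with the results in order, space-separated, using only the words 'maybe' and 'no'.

Answer: no maybe

Derivation:
Start: bits=000000000
Op 1: insert koi -> sets bits 2 7 -> bits=001000010
Op 2: insert owl -> sets bits 2 5 -> bits=001001010
Op 3: query dog -> checks bit5=1, bit6=0 (has a 0) -> no
Op 4: insert jay -> sets bits 2 -> bits=001001010
Op 5: insert pig -> sets bits 3 8 -> bits=001101011
Op 6: query owl -> checks bit2=1, bit5=1 (all 1) -> maybe
Query results in order: no maybe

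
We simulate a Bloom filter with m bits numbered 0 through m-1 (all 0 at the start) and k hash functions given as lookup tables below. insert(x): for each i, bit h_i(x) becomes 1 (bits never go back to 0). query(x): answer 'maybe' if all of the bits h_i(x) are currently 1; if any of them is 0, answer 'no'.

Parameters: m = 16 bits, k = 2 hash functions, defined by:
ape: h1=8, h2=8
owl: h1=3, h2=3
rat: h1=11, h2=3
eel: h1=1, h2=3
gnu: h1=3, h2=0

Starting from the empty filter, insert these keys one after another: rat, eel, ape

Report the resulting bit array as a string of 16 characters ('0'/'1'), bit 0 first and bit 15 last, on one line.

Start: bits=0000000000000000
After insert 'rat': sets bits 3 11 -> bits=0001000000010000
After insert 'eel': sets bits 1 3 -> bits=0101000000010000
After insert 'ape': sets bits 8 -> bits=0101000010010000

Answer: 0101000010010000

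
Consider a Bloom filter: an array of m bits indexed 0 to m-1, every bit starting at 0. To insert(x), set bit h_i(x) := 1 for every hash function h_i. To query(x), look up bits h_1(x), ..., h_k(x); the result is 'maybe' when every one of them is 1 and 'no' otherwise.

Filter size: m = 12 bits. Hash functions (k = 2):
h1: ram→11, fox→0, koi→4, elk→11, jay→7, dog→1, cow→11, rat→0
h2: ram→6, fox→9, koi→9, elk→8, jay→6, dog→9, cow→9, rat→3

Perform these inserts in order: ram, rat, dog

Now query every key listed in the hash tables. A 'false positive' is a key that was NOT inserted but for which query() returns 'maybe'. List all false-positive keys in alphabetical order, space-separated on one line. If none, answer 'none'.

Start: bits=000000000000
After insert 'ram': sets bits 6 11 -> bits=000000100001
After insert 'rat': sets bits 0 3 -> bits=100100100001
After insert 'dog': sets bits 1 9 -> bits=110100100101
Not inserted: cow elk fox jay koi — query each against bits=110100100101:
query cow: checks bit9=1, bit11=1 (all 1) -> maybe => FALSE POSITIVE
query elk: checks bit8=0, bit11=1 (has a 0) -> no => not a false positive
query fox: checks bit0=1, bit9=1 (all 1) -> maybe => FALSE POSITIVE
query jay: checks bit6=1, bit7=0 (has a 0) -> no => not a false positive
query koi: checks bit4=0, bit9=1 (has a 0) -> no => not a false positive
False positives (alphabetical): cow fox

Answer: cow fox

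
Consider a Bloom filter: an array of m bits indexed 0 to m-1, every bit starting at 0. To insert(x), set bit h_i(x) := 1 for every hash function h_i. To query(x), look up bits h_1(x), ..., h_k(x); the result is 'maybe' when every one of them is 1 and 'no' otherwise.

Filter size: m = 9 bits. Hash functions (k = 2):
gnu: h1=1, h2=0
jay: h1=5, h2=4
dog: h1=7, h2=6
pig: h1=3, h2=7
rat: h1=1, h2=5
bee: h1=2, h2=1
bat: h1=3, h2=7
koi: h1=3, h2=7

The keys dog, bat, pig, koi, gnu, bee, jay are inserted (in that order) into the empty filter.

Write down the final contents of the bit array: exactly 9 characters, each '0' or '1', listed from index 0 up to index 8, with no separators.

Start: bits=000000000
After insert 'dog': sets bits 6 7 -> bits=000000110
After insert 'bat': sets bits 3 7 -> bits=000100110
After insert 'pig': sets bits 3 7 -> bits=000100110
After insert 'koi': sets bits 3 7 -> bits=000100110
After insert 'gnu': sets bits 0 1 -> bits=110100110
After insert 'bee': sets bits 1 2 -> bits=111100110
After insert 'jay': sets bits 4 5 -> bits=111111110

Answer: 111111110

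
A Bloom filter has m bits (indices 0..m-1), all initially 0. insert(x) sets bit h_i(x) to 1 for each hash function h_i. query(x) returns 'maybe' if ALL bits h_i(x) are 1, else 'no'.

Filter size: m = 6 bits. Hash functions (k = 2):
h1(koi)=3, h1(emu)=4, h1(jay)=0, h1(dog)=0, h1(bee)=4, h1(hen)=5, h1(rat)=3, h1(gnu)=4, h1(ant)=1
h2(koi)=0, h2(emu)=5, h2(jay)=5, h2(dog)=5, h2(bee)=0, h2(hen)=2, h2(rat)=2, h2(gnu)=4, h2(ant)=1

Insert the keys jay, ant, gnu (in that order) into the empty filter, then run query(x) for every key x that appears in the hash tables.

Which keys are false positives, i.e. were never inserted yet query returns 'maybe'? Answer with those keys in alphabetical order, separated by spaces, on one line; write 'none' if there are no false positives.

Answer: bee dog emu

Derivation:
Start: bits=000000
After insert 'jay': sets bits 0 5 -> bits=100001
After insert 'ant': sets bits 1 -> bits=110001
After insert 'gnu': sets bits 4 -> bits=110011
Not inserted: bee dog emu hen koi rat — query each against bits=110011:
query bee: checks bit0=1, bit4=1 (all 1) -> maybe => FALSE POSITIVE
query dog: checks bit0=1, bit5=1 (all 1) -> maybe => FALSE POSITIVE
query emu: checks bit4=1, bit5=1 (all 1) -> maybe => FALSE POSITIVE
query hen: checks bit2=0, bit5=1 (has a 0) -> no => not a false positive
query koi: checks bit0=1, bit3=0 (has a 0) -> no => not a false positive
query rat: checks bit2=0, bit3=0 (has a 0) -> no => not a false positive
False positives (alphabetical): bee dog emu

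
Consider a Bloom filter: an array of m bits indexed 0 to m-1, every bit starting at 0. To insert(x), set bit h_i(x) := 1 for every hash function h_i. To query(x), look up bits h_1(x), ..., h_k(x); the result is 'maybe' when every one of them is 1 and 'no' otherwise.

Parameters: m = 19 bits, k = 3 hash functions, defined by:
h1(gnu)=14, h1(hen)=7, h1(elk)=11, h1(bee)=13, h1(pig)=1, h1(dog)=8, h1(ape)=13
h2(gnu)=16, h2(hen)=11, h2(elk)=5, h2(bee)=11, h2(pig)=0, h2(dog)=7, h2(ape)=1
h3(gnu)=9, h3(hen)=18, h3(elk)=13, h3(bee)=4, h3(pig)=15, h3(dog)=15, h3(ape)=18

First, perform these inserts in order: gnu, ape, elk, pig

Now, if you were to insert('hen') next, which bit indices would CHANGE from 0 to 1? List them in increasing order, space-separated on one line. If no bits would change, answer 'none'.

Answer: 7

Derivation:
Start: bits=0000000000000000000
After insert 'gnu': sets bits 9 14 16 -> bits=0000000001000010100
After insert 'ape': sets bits 1 13 18 -> bits=0100000001000110101
After insert 'elk': sets bits 5 11 13 -> bits=0100010001010110101
After insert 'pig': sets bits 0 1 15 -> bits=1100010001010111101
insert 'hen' would touch bits 7 11 18; currently bit7=0, bit11=1, bit18=1
Bits that are 0 among those (would change 0->1): 7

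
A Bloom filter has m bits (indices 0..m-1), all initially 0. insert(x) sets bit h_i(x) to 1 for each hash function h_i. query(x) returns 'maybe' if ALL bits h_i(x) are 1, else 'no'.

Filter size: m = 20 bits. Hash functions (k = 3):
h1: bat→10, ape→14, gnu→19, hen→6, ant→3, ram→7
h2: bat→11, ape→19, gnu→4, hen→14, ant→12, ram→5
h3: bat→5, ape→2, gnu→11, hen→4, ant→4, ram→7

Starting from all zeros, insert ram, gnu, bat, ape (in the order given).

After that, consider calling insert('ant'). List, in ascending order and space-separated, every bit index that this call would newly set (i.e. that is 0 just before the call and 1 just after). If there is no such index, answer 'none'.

Start: bits=00000000000000000000
After insert 'ram': sets bits 5 7 -> bits=00000101000000000000
After insert 'gnu': sets bits 4 11 19 -> bits=00001101000100000001
After insert 'bat': sets bits 5 10 11 -> bits=00001101001100000001
After insert 'ape': sets bits 2 14 19 -> bits=00101101001100100001
insert 'ant' would touch bits 3 4 12; currently bit3=0, bit4=1, bit12=0
Bits that are 0 among those (would change 0->1): 3 12

Answer: 3 12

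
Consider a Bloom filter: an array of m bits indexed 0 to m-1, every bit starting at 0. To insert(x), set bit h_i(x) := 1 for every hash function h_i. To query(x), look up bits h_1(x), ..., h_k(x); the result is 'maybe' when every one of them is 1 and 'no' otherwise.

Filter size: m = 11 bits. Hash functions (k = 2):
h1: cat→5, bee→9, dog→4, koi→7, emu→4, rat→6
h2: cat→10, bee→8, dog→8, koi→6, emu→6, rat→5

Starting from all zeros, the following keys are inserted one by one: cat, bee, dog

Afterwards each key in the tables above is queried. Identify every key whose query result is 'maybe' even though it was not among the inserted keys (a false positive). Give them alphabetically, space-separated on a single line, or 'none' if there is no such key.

Start: bits=00000000000
After insert 'cat': sets bits 5 10 -> bits=00000100001
After insert 'bee': sets bits 8 9 -> bits=00000100111
After insert 'dog': sets bits 4 8 -> bits=00001100111
Not inserted: emu koi rat — query each against bits=00001100111:
query emu: checks bit4=1, bit6=0 (has a 0) -> no => not a false positive
query koi: checks bit6=0, bit7=0 (has a 0) -> no => not a false positive
query rat: checks bit5=1, bit6=0 (has a 0) -> no => not a false positive
False positives (alphabetical): none

Answer: none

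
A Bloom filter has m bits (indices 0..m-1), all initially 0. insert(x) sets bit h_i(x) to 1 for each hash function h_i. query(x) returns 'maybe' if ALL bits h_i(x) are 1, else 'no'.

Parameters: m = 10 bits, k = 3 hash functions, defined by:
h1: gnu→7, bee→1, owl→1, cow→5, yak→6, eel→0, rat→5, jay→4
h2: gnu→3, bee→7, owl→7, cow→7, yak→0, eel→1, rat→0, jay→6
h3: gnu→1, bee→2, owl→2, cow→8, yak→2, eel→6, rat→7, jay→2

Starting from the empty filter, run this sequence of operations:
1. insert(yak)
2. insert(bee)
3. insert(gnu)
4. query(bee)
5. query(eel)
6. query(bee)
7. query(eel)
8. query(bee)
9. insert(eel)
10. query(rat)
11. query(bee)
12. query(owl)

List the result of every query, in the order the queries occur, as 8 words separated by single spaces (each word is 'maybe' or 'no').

Start: bits=0000000000
Op 1: insert yak -> sets bits 0 2 6 -> bits=1010001000
Op 2: insert bee -> sets bits 1 2 7 -> bits=1110001100
Op 3: insert gnu -> sets bits 1 3 7 -> bits=1111001100
Op 4: query bee -> checks bit1=1, bit2=1, bit7=1 (all 1) -> maybe
Op 5: query eel -> checks bit0=1, bit1=1, bit6=1 (all 1) -> maybe
Op 6: query bee -> checks bit1=1, bit2=1, bit7=1 (all 1) -> maybe
Op 7: query eel -> checks bit0=1, bit1=1, bit6=1 (all 1) -> maybe
Op 8: query bee -> checks bit1=1, bit2=1, bit7=1 (all 1) -> maybe
Op 9: insert eel -> sets bits 0 1 6 -> bits=1111001100
Op 10: query rat -> checks bit0=1, bit5=0, bit7=1 (has a 0) -> no
Op 11: query bee -> checks bit1=1, bit2=1, bit7=1 (all 1) -> maybe
Op 12: query owl -> checks bit1=1, bit2=1, bit7=1 (all 1) -> maybe
Query results in order: maybe maybe maybe maybe maybe no maybe maybe

Answer: maybe maybe maybe maybe maybe no maybe maybe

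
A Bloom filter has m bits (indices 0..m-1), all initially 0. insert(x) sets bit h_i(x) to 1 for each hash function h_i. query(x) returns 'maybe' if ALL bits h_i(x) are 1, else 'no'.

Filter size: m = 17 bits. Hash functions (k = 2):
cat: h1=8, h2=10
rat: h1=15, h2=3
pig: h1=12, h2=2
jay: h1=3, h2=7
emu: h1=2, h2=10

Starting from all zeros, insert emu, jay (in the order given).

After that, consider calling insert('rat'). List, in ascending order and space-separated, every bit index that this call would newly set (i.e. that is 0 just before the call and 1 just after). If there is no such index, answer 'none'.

Start: bits=00000000000000000
After insert 'emu': sets bits 2 10 -> bits=00100000001000000
After insert 'jay': sets bits 3 7 -> bits=00110001001000000
insert 'rat' would touch bits 3 15; currently bit3=1, bit15=0
Bits that are 0 among those (would change 0->1): 15

Answer: 15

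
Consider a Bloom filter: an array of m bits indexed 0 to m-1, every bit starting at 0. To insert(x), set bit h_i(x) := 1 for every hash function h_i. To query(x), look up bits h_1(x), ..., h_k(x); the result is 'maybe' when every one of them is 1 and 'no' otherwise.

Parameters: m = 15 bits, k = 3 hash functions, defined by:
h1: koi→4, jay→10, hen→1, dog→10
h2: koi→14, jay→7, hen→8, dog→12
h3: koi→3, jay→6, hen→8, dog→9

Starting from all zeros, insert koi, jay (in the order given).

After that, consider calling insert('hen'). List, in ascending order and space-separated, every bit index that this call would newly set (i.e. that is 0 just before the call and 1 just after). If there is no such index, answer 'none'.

Answer: 1 8

Derivation:
Start: bits=000000000000000
After insert 'koi': sets bits 3 4 14 -> bits=000110000000001
After insert 'jay': sets bits 6 7 10 -> bits=000110110010001
insert 'hen' would touch bits 1 8; currently bit1=0, bit8=0
Bits that are 0 among those (would change 0->1): 1 8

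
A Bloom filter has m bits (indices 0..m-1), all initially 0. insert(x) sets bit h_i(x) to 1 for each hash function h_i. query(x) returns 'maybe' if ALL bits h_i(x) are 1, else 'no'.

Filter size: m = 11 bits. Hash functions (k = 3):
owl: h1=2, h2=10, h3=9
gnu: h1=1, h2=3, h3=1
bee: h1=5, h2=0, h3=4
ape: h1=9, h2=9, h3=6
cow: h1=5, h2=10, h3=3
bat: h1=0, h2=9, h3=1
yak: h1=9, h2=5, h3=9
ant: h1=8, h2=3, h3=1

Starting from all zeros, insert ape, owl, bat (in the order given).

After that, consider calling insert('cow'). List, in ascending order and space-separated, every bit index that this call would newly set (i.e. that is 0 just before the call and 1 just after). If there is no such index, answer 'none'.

Answer: 3 5

Derivation:
Start: bits=00000000000
After insert 'ape': sets bits 6 9 -> bits=00000010010
After insert 'owl': sets bits 2 9 10 -> bits=00100010011
After insert 'bat': sets bits 0 1 9 -> bits=11100010011
insert 'cow' would touch bits 3 5 10; currently bit3=0, bit5=0, bit10=1
Bits that are 0 among those (would change 0->1): 3 5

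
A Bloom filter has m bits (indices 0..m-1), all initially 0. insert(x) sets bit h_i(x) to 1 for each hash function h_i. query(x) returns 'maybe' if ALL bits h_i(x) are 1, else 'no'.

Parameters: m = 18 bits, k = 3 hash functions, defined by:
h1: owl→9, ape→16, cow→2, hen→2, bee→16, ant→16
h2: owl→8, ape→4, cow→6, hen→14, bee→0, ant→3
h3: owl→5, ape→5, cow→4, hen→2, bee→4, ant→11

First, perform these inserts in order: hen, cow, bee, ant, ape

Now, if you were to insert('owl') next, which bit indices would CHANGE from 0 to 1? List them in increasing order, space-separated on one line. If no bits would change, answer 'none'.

Start: bits=000000000000000000
After insert 'hen': sets bits 2 14 -> bits=001000000000001000
After insert 'cow': sets bits 2 4 6 -> bits=001010100000001000
After insert 'bee': sets bits 0 4 16 -> bits=101010100000001010
After insert 'ant': sets bits 3 11 16 -> bits=101110100001001010
After insert 'ape': sets bits 4 5 16 -> bits=101111100001001010
insert 'owl' would touch bits 5 8 9; currently bit5=1, bit8=0, bit9=0
Bits that are 0 among those (would change 0->1): 8 9

Answer: 8 9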